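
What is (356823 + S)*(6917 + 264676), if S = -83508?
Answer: 74230440795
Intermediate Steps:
(356823 + S)*(6917 + 264676) = (356823 - 83508)*(6917 + 264676) = 273315*271593 = 74230440795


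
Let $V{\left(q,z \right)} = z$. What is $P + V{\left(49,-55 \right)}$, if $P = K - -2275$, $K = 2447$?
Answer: $4667$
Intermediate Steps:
$P = 4722$ ($P = 2447 - -2275 = 2447 + 2275 = 4722$)
$P + V{\left(49,-55 \right)} = 4722 - 55 = 4667$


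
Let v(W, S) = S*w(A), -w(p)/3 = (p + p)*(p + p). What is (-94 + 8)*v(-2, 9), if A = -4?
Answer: 148608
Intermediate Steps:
w(p) = -12*p**2 (w(p) = -3*(p + p)*(p + p) = -3*2*p*2*p = -12*p**2)
v(W, S) = -192*S (v(W, S) = S*(-12*(-4)**2) = S*(-12*16) = S*(-192) = -192*S)
(-94 + 8)*v(-2, 9) = (-94 + 8)*(-192*9) = -86*(-1728) = 148608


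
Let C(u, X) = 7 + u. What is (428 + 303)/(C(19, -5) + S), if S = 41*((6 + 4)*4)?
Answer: 43/98 ≈ 0.43878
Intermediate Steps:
S = 1640 (S = 41*(10*4) = 41*40 = 1640)
(428 + 303)/(C(19, -5) + S) = (428 + 303)/((7 + 19) + 1640) = 731/(26 + 1640) = 731/1666 = 731*(1/1666) = 43/98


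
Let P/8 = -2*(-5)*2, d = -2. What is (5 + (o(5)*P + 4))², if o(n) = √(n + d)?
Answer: 76881 + 2880*√3 ≈ 81869.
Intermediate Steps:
P = 160 (P = 8*(-2*(-5)*2) = 8*(10*2) = 8*20 = 160)
o(n) = √(-2 + n) (o(n) = √(n - 2) = √(-2 + n))
(5 + (o(5)*P + 4))² = (5 + (√(-2 + 5)*160 + 4))² = (5 + (√3*160 + 4))² = (5 + (160*√3 + 4))² = (5 + (4 + 160*√3))² = (9 + 160*√3)²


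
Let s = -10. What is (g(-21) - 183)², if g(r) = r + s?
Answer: 45796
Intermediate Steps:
g(r) = -10 + r (g(r) = r - 10 = -10 + r)
(g(-21) - 183)² = ((-10 - 21) - 183)² = (-31 - 183)² = (-214)² = 45796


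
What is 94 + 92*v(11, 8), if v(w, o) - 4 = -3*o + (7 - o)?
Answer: -1838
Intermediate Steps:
v(w, o) = 11 - 4*o (v(w, o) = 4 + (-3*o + (7 - o)) = 4 + (7 - 4*o) = 11 - 4*o)
94 + 92*v(11, 8) = 94 + 92*(11 - 4*8) = 94 + 92*(11 - 32) = 94 + 92*(-21) = 94 - 1932 = -1838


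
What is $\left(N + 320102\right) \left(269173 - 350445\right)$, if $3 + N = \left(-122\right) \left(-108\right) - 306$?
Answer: $-27061056568$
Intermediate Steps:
$N = 12867$ ($N = -3 - -12870 = -3 + \left(13176 - 306\right) = -3 + 12870 = 12867$)
$\left(N + 320102\right) \left(269173 - 350445\right) = \left(12867 + 320102\right) \left(269173 - 350445\right) = 332969 \left(-81272\right) = -27061056568$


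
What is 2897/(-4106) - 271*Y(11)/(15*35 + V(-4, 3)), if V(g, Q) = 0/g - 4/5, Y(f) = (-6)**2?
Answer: -207883717/10761826 ≈ -19.317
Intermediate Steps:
Y(f) = 36
V(g, Q) = -4/5 (V(g, Q) = 0 - 4*1/5 = 0 - 4/5 = -4/5)
2897/(-4106) - 271*Y(11)/(15*35 + V(-4, 3)) = 2897/(-4106) - 271*36/(15*35 - 4/5) = 2897*(-1/4106) - 271*36/(525 - 4/5) = -2897/4106 - 271/((2621/5)*(1/36)) = -2897/4106 - 271/2621/180 = -2897/4106 - 271*180/2621 = -2897/4106 - 48780/2621 = -207883717/10761826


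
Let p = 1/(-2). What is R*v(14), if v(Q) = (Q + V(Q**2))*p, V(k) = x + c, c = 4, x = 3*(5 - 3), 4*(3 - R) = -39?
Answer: -153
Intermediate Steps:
p = -1/2 (p = 1*(-1/2) = -1/2 ≈ -0.50000)
R = 51/4 (R = 3 - 1/4*(-39) = 3 + 39/4 = 51/4 ≈ 12.750)
x = 6 (x = 3*2 = 6)
V(k) = 10 (V(k) = 6 + 4 = 10)
v(Q) = -5 - Q/2 (v(Q) = (Q + 10)*(-1/2) = (10 + Q)*(-1/2) = -5 - Q/2)
R*v(14) = 51*(-5 - 1/2*14)/4 = 51*(-5 - 7)/4 = (51/4)*(-12) = -153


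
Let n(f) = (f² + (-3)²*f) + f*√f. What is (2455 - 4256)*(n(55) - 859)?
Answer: -4792461 - 99055*√55 ≈ -5.5271e+6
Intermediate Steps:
n(f) = f² + f^(3/2) + 9*f (n(f) = (f² + 9*f) + f^(3/2) = f² + f^(3/2) + 9*f)
(2455 - 4256)*(n(55) - 859) = (2455 - 4256)*((55² + 55^(3/2) + 9*55) - 859) = -1801*((3025 + 55*√55 + 495) - 859) = -1801*((3520 + 55*√55) - 859) = -1801*(2661 + 55*√55) = -4792461 - 99055*√55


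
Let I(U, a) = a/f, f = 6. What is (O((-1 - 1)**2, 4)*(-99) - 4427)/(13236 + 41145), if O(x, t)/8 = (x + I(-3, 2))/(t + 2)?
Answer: -4999/54381 ≈ -0.091926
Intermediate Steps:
I(U, a) = a/6
O(x, t) = 8*(1/3 + x)/(2 + t) (O(x, t) = 8*((x + (1/6)*2)/(t + 2)) = 8*((x + 1/3)/(2 + t)) = 8*((1/3 + x)/(2 + t)) = 8*(1/3 + x)/(2 + t))
(O((-1 - 1)**2, 4)*(-99) - 4427)/(13236 + 41145) = ((8*(1 + 3*(-1 - 1)**2)/(3*(2 + 4)))*(-99) - 4427)/(13236 + 41145) = (((8/3)*(1 + 3*(-2)**2)/6)*(-99) - 4427)/54381 = (((8/3)*(1/6)*(1 + 3*4))*(-99) - 4427)*(1/54381) = (((8/3)*(1/6)*(1 + 12))*(-99) - 4427)*(1/54381) = (((8/3)*(1/6)*13)*(-99) - 4427)*(1/54381) = ((52/9)*(-99) - 4427)*(1/54381) = (-572 - 4427)*(1/54381) = -4999*1/54381 = -4999/54381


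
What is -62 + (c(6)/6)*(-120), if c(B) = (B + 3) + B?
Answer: -362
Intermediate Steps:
c(B) = 3 + 2*B (c(B) = (3 + B) + B = 3 + 2*B)
-62 + (c(6)/6)*(-120) = -62 + ((3 + 2*6)/6)*(-120) = -62 + ((3 + 12)*(1/6))*(-120) = -62 + (15*(1/6))*(-120) = -62 + (5/2)*(-120) = -62 - 300 = -362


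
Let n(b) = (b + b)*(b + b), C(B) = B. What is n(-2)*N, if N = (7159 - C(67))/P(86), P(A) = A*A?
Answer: 28368/1849 ≈ 15.342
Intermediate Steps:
n(b) = 4*b² (n(b) = (2*b)*(2*b) = 4*b²)
P(A) = A²
N = 1773/1849 (N = (7159 - 1*67)/(86²) = (7159 - 67)/7396 = 7092*(1/7396) = 1773/1849 ≈ 0.95890)
n(-2)*N = (4*(-2)²)*(1773/1849) = (4*4)*(1773/1849) = 16*(1773/1849) = 28368/1849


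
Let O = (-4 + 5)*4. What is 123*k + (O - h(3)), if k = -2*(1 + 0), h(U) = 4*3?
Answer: -254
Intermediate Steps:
O = 4 (O = 1*4 = 4)
h(U) = 12
k = -2 (k = -2*1 = -2)
123*k + (O - h(3)) = 123*(-2) + (4 - 1*12) = -246 + (4 - 12) = -246 - 8 = -254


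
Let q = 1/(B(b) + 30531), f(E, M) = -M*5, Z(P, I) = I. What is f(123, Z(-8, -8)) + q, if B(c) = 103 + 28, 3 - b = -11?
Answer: 1226481/30662 ≈ 40.000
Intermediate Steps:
b = 14 (b = 3 - 1*(-11) = 3 + 11 = 14)
f(E, M) = -5*M
B(c) = 131
q = 1/30662 (q = 1/(131 + 30531) = 1/30662 ≈ 3.2614e-5)
f(123, Z(-8, -8)) + q = -5*(-8) + 1/30662 = 40 + 1/30662 = 1226481/30662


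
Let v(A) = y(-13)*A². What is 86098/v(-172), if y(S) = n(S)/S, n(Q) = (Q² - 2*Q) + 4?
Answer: -559637/2943608 ≈ -0.19012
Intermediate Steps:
n(Q) = 4 + Q² - 2*Q
y(S) = (4 + S² - 2*S)/S
v(A) = -199*A²/13 (v(A) = (-2 - 13 + 4/(-13))*A² = (-2 - 13 + 4*(-1/13))*A² = (-2 - 13 - 4/13)*A² = -199*A²/13)
86098/v(-172) = 86098/((-199/13*(-172)²)) = 86098/((-199/13*29584)) = 86098/(-5887216/13) = 86098*(-13/5887216) = -559637/2943608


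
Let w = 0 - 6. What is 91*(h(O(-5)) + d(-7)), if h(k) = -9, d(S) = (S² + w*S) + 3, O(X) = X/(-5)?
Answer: 7735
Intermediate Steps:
w = -6
O(X) = -X/5 (O(X) = X*(-⅕) = -X/5)
d(S) = 3 + S² - 6*S (d(S) = (S² - 6*S) + 3 = 3 + S² - 6*S)
91*(h(O(-5)) + d(-7)) = 91*(-9 + (3 + (-7)² - 6*(-7))) = 91*(-9 + (3 + 49 + 42)) = 91*(-9 + 94) = 91*85 = 7735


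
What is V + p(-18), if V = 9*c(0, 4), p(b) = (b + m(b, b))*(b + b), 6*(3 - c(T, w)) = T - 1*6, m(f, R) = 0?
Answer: 684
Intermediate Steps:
c(T, w) = 4 - T/6 (c(T, w) = 3 - (T - 1*6)/6 = 3 - (T - 6)/6 = 3 - (-6 + T)/6 = 3 + (1 - T/6) = 4 - T/6)
p(b) = 2*b² (p(b) = (b + 0)*(b + b) = b*(2*b) = 2*b²)
V = 36 (V = 9*(4 - ⅙*0) = 9*(4 + 0) = 9*4 = 36)
V + p(-18) = 36 + 2*(-18)² = 36 + 2*324 = 36 + 648 = 684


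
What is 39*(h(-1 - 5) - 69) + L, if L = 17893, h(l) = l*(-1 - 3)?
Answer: 16138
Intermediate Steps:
h(l) = -4*l (h(l) = l*(-4) = -4*l)
39*(h(-1 - 5) - 69) + L = 39*(-4*(-1 - 5) - 69) + 17893 = 39*(-4*(-6) - 69) + 17893 = 39*(24 - 69) + 17893 = 39*(-45) + 17893 = -1755 + 17893 = 16138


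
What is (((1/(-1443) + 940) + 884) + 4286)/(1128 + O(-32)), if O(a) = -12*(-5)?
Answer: 8816729/1714284 ≈ 5.1431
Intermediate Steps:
O(a) = 60
(((1/(-1443) + 940) + 884) + 4286)/(1128 + O(-32)) = (((1/(-1443) + 940) + 884) + 4286)/(1128 + 60) = (((-1/1443 + 940) + 884) + 4286)/1188 = ((1356419/1443 + 884) + 4286)*(1/1188) = (2632031/1443 + 4286)*(1/1188) = (8816729/1443)*(1/1188) = 8816729/1714284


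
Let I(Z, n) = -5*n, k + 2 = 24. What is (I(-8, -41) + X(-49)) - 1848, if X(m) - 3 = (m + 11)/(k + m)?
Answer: -44242/27 ≈ -1638.6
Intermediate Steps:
k = 22 (k = -2 + 24 = 22)
X(m) = 3 + (11 + m)/(22 + m) (X(m) = 3 + (m + 11)/(22 + m) = 3 + (11 + m)/(22 + m))
(I(-8, -41) + X(-49)) - 1848 = (-5*(-41) + (77 + 4*(-49))/(22 - 49)) - 1848 = (205 + (77 - 196)/(-27)) - 1848 = (205 - 1/27*(-119)) - 1848 = (205 + 119/27) - 1848 = 5654/27 - 1848 = -44242/27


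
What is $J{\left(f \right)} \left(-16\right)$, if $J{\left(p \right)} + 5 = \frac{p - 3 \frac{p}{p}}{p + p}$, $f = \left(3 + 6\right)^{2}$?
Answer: $\frac{1952}{27} \approx 72.296$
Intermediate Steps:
$f = 81$ ($f = 9^{2} = 81$)
$J{\left(p \right)} = -5 + \frac{-3 + p}{2 p}$ ($J{\left(p \right)} = -5 + \frac{p - 3 \frac{p}{p}}{p + p} = -5 + \frac{p - 3}{2 p} = -5 + \left(p - 3\right) \frac{1}{2 p} = -5 + \left(-3 + p\right) \frac{1}{2 p} = -5 + \frac{-3 + p}{2 p}$)
$J{\left(f \right)} \left(-16\right) = \frac{3 \left(-1 - 243\right)}{2 \cdot 81} \left(-16\right) = \frac{3}{2} \cdot \frac{1}{81} \left(-1 - 243\right) \left(-16\right) = \frac{3}{2} \cdot \frac{1}{81} \left(-244\right) \left(-16\right) = \left(- \frac{122}{27}\right) \left(-16\right) = \frac{1952}{27}$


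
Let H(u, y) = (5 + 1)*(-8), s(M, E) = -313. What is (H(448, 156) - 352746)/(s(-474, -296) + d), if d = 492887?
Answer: -176397/246287 ≈ -0.71623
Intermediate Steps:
H(u, y) = -48 (H(u, y) = 6*(-8) = -48)
(H(448, 156) - 352746)/(s(-474, -296) + d) = (-48 - 352746)/(-313 + 492887) = -352794/492574 = -352794*1/492574 = -176397/246287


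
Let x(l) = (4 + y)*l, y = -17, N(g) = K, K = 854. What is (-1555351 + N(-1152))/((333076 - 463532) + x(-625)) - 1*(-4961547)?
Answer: 606952560554/122331 ≈ 4.9616e+6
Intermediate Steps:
N(g) = 854
x(l) = -13*l (x(l) = (4 - 17)*l = -13*l)
(-1555351 + N(-1152))/((333076 - 463532) + x(-625)) - 1*(-4961547) = (-1555351 + 854)/((333076 - 463532) - 13*(-625)) - 1*(-4961547) = -1554497/(-130456 + 8125) + 4961547 = -1554497/(-122331) + 4961547 = -1554497*(-1/122331) + 4961547 = 1554497/122331 + 4961547 = 606952560554/122331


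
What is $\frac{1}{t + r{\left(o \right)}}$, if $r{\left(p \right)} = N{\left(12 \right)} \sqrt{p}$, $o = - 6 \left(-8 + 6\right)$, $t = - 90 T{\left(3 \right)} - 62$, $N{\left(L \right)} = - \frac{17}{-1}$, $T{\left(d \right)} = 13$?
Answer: $- \frac{308}{378589} - \frac{17 \sqrt{3}}{757178} \approx -0.00085243$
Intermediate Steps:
$N{\left(L \right)} = 17$ ($N{\left(L \right)} = \left(-17\right) \left(-1\right) = 17$)
$t = -1232$ ($t = \left(-90\right) 13 - 62 = -1170 - 62 = -1232$)
$o = 12$ ($o = \left(-6\right) \left(-2\right) = 12$)
$r{\left(p \right)} = 17 \sqrt{p}$
$\frac{1}{t + r{\left(o \right)}} = \frac{1}{-1232 + 17 \sqrt{12}} = \frac{1}{-1232 + 17 \cdot 2 \sqrt{3}} = \frac{1}{-1232 + 34 \sqrt{3}}$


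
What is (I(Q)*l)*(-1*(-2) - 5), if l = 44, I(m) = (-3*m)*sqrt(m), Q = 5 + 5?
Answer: 3960*sqrt(10) ≈ 12523.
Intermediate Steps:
Q = 10
I(m) = -3*m**(3/2)
(I(Q)*l)*(-1*(-2) - 5) = (-30*sqrt(10)*44)*(-1*(-2) - 5) = (-30*sqrt(10)*44)*(2 - 5) = (-30*sqrt(10)*44)*(-3) = -1320*sqrt(10)*(-3) = 3960*sqrt(10)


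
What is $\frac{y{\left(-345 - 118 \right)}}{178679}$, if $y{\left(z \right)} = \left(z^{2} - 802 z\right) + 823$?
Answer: $\frac{586518}{178679} \approx 3.2825$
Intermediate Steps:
$y{\left(z \right)} = 823 + z^{2} - 802 z$
$\frac{y{\left(-345 - 118 \right)}}{178679} = \frac{823 + \left(-345 - 118\right)^{2} - 802 \left(-345 - 118\right)}{178679} = \left(823 + \left(-463\right)^{2} - -371326\right) \frac{1}{178679} = \left(823 + 214369 + 371326\right) \frac{1}{178679} = 586518 \cdot \frac{1}{178679} = \frac{586518}{178679}$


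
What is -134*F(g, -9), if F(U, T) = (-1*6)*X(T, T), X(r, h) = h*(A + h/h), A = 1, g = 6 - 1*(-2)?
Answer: -14472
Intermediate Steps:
g = 8 (g = 6 + 2 = 8)
X(r, h) = 2*h (X(r, h) = h*(1 + h/h) = h*(1 + 1) = h*2 = 2*h)
F(U, T) = -12*T (F(U, T) = (-1*6)*(2*T) = -12*T)
-134*F(g, -9) = -(-1608)*(-9) = -134*108 = -14472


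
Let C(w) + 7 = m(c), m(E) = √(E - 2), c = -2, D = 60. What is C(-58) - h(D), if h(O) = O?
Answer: -67 + 2*I ≈ -67.0 + 2.0*I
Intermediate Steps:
m(E) = √(-2 + E)
C(w) = -7 + 2*I (C(w) = -7 + √(-2 - 2) = -7 + √(-4) = -7 + 2*I)
C(-58) - h(D) = (-7 + 2*I) - 1*60 = (-7 + 2*I) - 60 = -67 + 2*I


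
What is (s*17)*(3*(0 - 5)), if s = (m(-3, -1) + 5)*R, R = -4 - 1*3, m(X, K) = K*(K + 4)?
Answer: 3570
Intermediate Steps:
m(X, K) = K*(4 + K)
R = -7 (R = -4 - 3 = -7)
s = -14 (s = (-(4 - 1) + 5)*(-7) = (-1*3 + 5)*(-7) = (-3 + 5)*(-7) = 2*(-7) = -14)
(s*17)*(3*(0 - 5)) = (-14*17)*(3*(0 - 5)) = -714*(-5) = -238*(-15) = 3570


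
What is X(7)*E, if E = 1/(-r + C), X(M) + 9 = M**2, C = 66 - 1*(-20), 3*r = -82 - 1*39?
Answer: 120/379 ≈ 0.31662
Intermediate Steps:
r = -121/3 (r = (-82 - 1*39)/3 = (-82 - 39)/3 = (1/3)*(-121) = -121/3 ≈ -40.333)
C = 86 (C = 66 + 20 = 86)
X(M) = -9 + M**2
E = 3/379 (E = 1/(-1*(-121/3) + 86) = 1/(121/3 + 86) = 1/(379/3) = 3/379 ≈ 0.0079156)
X(7)*E = (-9 + 7**2)*(3/379) = (-9 + 49)*(3/379) = 40*(3/379) = 120/379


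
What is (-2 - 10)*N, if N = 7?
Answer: -84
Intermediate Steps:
(-2 - 10)*N = (-2 - 10)*7 = -12*7 = -84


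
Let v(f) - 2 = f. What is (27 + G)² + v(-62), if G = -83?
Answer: 3076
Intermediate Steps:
v(f) = 2 + f
(27 + G)² + v(-62) = (27 - 83)² + (2 - 62) = (-56)² - 60 = 3136 - 60 = 3076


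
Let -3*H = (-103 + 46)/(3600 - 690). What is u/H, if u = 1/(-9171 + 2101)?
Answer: -291/13433 ≈ -0.021663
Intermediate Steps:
H = 19/2910 (H = -(-103 + 46)/(3*(3600 - 690)) = -(-19)/2910 = -1/3*(-19/970) = 19/2910 ≈ 0.0065292)
u = -1/7070 (u = 1/(-7070) = -1/7070 ≈ -0.00014144)
u/H = -1/(7070*19/2910) = -1/7070*2910/19 = -291/13433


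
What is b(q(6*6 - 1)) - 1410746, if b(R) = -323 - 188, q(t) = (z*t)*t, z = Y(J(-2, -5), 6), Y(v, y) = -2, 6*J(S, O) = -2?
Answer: -1411257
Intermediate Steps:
J(S, O) = -⅓ (J(S, O) = (⅙)*(-2) = -⅓)
z = -2
q(t) = -2*t² (q(t) = (-2*t)*t = -2*t²)
b(R) = -511
b(q(6*6 - 1)) - 1410746 = -511 - 1410746 = -1411257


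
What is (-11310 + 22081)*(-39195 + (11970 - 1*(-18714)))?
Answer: -91671981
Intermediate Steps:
(-11310 + 22081)*(-39195 + (11970 - 1*(-18714))) = 10771*(-39195 + (11970 + 18714)) = 10771*(-39195 + 30684) = 10771*(-8511) = -91671981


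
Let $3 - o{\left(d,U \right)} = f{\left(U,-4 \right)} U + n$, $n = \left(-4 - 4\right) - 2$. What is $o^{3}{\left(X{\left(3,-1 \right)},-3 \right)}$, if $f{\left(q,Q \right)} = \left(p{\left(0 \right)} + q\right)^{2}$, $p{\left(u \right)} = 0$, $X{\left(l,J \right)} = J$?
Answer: $64000$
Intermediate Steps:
$n = -10$ ($n = -8 - 2 = -10$)
$f{\left(q,Q \right)} = q^{2}$ ($f{\left(q,Q \right)} = \left(0 + q\right)^{2} = q^{2}$)
$o{\left(d,U \right)} = 13 - U^{3}$ ($o{\left(d,U \right)} = 3 - \left(U^{2} U - 10\right) = 3 - \left(U^{3} - 10\right) = 3 - \left(-10 + U^{3}\right) = 13 - U^{3}$)
$o^{3}{\left(X{\left(3,-1 \right)},-3 \right)} = \left(13 - \left(-3\right)^{3}\right)^{3} = \left(13 - -27\right)^{3} = \left(13 + 27\right)^{3} = 40^{3} = 64000$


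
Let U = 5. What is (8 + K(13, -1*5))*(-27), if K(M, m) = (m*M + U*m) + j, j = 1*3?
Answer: 2133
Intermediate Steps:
j = 3
K(M, m) = 3 + 5*m + M*m (K(M, m) = (m*M + 5*m) + 3 = (M*m + 5*m) + 3 = (5*m + M*m) + 3 = 3 + 5*m + M*m)
(8 + K(13, -1*5))*(-27) = (8 + (3 + 5*(-1*5) + 13*(-1*5)))*(-27) = (8 + (3 + 5*(-5) + 13*(-5)))*(-27) = (8 + (3 - 25 - 65))*(-27) = (8 - 87)*(-27) = -79*(-27) = 2133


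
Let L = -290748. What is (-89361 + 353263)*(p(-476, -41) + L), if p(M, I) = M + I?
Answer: -76865416030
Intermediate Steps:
p(M, I) = I + M
(-89361 + 353263)*(p(-476, -41) + L) = (-89361 + 353263)*((-41 - 476) - 290748) = 263902*(-517 - 290748) = 263902*(-291265) = -76865416030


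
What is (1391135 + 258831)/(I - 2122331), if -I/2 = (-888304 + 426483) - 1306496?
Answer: 1649966/1414303 ≈ 1.1666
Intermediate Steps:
I = 3536634 (I = -2*((-888304 + 426483) - 1306496) = -2*(-461821 - 1306496) = -2*(-1768317) = 3536634)
(1391135 + 258831)/(I - 2122331) = (1391135 + 258831)/(3536634 - 2122331) = 1649966/1414303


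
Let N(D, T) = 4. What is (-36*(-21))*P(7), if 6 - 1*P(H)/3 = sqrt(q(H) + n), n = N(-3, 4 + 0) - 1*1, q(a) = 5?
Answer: 13608 - 4536*sqrt(2) ≈ 7193.1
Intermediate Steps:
n = 3 (n = 4 - 1*1 = 4 - 1 = 3)
P(H) = 18 - 6*sqrt(2) (P(H) = 18 - 3*sqrt(5 + 3) = 18 - 6*sqrt(2))
(-36*(-21))*P(7) = (-36*(-21))*(18 - 6*sqrt(2)) = 756*(18 - 6*sqrt(2)) = 13608 - 4536*sqrt(2)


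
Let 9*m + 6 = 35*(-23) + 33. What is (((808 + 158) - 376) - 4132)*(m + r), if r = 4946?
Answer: -154912912/9 ≈ -1.7213e+7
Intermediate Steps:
m = -778/9 (m = -⅔ + (35*(-23) + 33)/9 = -⅔ + (-805 + 33)/9 = -⅔ + (⅑)*(-772) = -⅔ - 772/9 = -778/9 ≈ -86.444)
(((808 + 158) - 376) - 4132)*(m + r) = (((808 + 158) - 376) - 4132)*(-778/9 + 4946) = ((966 - 376) - 4132)*(43736/9) = (590 - 4132)*(43736/9) = -3542*43736/9 = -154912912/9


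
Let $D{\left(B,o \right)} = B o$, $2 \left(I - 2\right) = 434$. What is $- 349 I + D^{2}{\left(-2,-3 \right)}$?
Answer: $-76395$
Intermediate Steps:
$I = 219$ ($I = 2 + \frac{1}{2} \cdot 434 = 2 + 217 = 219$)
$- 349 I + D^{2}{\left(-2,-3 \right)} = \left(-349\right) 219 + \left(\left(-2\right) \left(-3\right)\right)^{2} = -76431 + 6^{2} = -76431 + 36 = -76395$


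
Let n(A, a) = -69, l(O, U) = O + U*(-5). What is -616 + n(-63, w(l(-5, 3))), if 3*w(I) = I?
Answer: -685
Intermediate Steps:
l(O, U) = O - 5*U
w(I) = I/3
-616 + n(-63, w(l(-5, 3))) = -616 - 69 = -685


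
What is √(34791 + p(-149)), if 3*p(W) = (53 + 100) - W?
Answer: 5*√12561/3 ≈ 186.79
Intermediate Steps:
p(W) = 51 - W/3 (p(W) = ((53 + 100) - W)/3 = (153 - W)/3 = 51 - W/3)
√(34791 + p(-149)) = √(34791 + (51 - ⅓*(-149))) = √(34791 + (51 + 149/3)) = √(34791 + 302/3) = √(104675/3) = 5*√12561/3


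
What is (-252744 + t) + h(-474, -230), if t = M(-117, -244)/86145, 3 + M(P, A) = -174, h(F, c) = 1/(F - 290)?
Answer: -5544763659231/21938260 ≈ -2.5274e+5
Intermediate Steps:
h(F, c) = 1/(-290 + F)
M(P, A) = -177 (M(P, A) = -3 - 174 = -177)
t = -59/28715 (t = -177/86145 = -177*1/86145 = -59/28715 ≈ -0.0020547)
(-252744 + t) + h(-474, -230) = (-252744 - 59/28715) + 1/(-290 - 474) = -7257544019/28715 + 1/(-764) = -7257544019/28715 - 1/764 = -5544763659231/21938260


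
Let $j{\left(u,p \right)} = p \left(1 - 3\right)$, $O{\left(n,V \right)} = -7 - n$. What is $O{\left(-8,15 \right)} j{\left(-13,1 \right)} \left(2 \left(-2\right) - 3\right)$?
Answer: $14$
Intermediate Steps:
$j{\left(u,p \right)} = - 2 p$ ($j{\left(u,p \right)} = p \left(-2\right) = - 2 p$)
$O{\left(-8,15 \right)} j{\left(-13,1 \right)} \left(2 \left(-2\right) - 3\right) = \left(-7 - -8\right) \left(\left(-2\right) 1\right) \left(2 \left(-2\right) - 3\right) = \left(-7 + 8\right) \left(-2\right) \left(-4 - 3\right) = 1 \left(-2\right) \left(-7\right) = \left(-2\right) \left(-7\right) = 14$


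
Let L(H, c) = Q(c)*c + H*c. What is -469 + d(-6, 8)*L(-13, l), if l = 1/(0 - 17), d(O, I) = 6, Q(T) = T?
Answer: -134209/289 ≈ -464.39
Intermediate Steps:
l = -1/17 (l = 1/(-17) = -1/17 ≈ -0.058824)
L(H, c) = c² + H*c (L(H, c) = c*c + H*c = c² + H*c)
-469 + d(-6, 8)*L(-13, l) = -469 + 6*(-(-13 - 1/17)/17) = -469 + 6*(-1/17*(-222/17)) = -469 + 6*(222/289) = -469 + 1332/289 = -134209/289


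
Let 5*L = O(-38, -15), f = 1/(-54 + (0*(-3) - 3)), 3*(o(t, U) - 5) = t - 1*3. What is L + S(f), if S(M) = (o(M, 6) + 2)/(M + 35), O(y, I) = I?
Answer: -16921/5982 ≈ -2.8287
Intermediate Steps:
o(t, U) = 4 + t/3 (o(t, U) = 5 + (t - 1*3)/3 = 5 + (t - 3)/3 = 5 + (-3 + t)/3 = 5 + (-1 + t/3) = 4 + t/3)
f = -1/57 (f = 1/(-54 + (0 - 3)) = 1/(-54 - 3) = 1/(-57) = -1/57 ≈ -0.017544)
L = -3 (L = (1/5)*(-15) = -3)
S(M) = (6 + M/3)/(35 + M) (S(M) = ((4 + M/3) + 2)/(M + 35) = (6 + M/3)/(35 + M))
L + S(f) = -3 + (18 - 1/57)/(3*(35 - 1/57)) = -3 + (1/3)*(1025/57)/(1994/57) = -3 + (1/3)*(57/1994)*(1025/57) = -3 + 1025/5982 = -16921/5982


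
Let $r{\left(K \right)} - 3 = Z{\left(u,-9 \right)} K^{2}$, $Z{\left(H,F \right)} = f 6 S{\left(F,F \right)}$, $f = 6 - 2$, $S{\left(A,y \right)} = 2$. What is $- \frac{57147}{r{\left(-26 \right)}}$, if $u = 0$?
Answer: $- \frac{19049}{10817} \approx -1.761$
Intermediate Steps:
$f = 4$
$Z{\left(H,F \right)} = 48$ ($Z{\left(H,F \right)} = 4 \cdot 6 \cdot 2 = 24 \cdot 2 = 48$)
$r{\left(K \right)} = 3 + 48 K^{2}$
$- \frac{57147}{r{\left(-26 \right)}} = - \frac{57147}{3 + 48 \left(-26\right)^{2}} = - \frac{57147}{3 + 48 \cdot 676} = - \frac{57147}{3 + 32448} = - \frac{57147}{32451} = \left(-57147\right) \frac{1}{32451} = - \frac{19049}{10817}$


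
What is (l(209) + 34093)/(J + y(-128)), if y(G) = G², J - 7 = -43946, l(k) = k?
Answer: -11434/9185 ≈ -1.2449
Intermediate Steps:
J = -43939 (J = 7 - 43946 = -43939)
(l(209) + 34093)/(J + y(-128)) = (209 + 34093)/(-43939 + (-128)²) = 34302/(-43939 + 16384) = 34302/(-27555) = 34302*(-1/27555) = -11434/9185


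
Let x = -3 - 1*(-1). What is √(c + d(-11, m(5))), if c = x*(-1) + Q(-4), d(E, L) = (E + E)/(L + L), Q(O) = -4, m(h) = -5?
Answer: √5/5 ≈ 0.44721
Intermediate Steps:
d(E, L) = E/L (d(E, L) = (2*E)/((2*L)) = (2*E)*(1/(2*L)) = E/L)
x = -2 (x = -3 + 1 = -2)
c = -2 (c = -2*(-1) - 4 = 2 - 4 = -2)
√(c + d(-11, m(5))) = √(-2 - 11/(-5)) = √(-2 - 11*(-⅕)) = √(-2 + 11/5) = √(⅕) = √5/5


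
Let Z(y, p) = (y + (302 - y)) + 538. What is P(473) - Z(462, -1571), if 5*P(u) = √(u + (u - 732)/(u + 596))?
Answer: -840 + √540249082/5345 ≈ -835.65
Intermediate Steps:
Z(y, p) = 840 (Z(y, p) = 302 + 538 = 840)
P(u) = √(u + (-732 + u)/(596 + u))/5 (P(u) = √(u + (u - 732)/(u + 596))/5 = √(u + (-732 + u)/(596 + u))/5)
P(473) - Z(462, -1571) = √((-732 + 473 + 473*(596 + 473))/(596 + 473))/5 - 1*840 = √((-732 + 473 + 473*1069)/1069)/5 - 840 = √((-732 + 473 + 505637)/1069)/5 - 840 = √((1/1069)*505378)/5 - 840 = √(505378/1069)/5 - 840 = (√540249082/1069)/5 - 840 = √540249082/5345 - 840 = -840 + √540249082/5345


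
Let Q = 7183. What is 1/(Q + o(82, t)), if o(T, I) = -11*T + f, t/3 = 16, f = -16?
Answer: 1/6265 ≈ 0.00015962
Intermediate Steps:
t = 48 (t = 3*16 = 48)
o(T, I) = -16 - 11*T (o(T, I) = -11*T - 16 = -16 - 11*T)
1/(Q + o(82, t)) = 1/(7183 + (-16 - 11*82)) = 1/(7183 + (-16 - 902)) = 1/(7183 - 918) = 1/6265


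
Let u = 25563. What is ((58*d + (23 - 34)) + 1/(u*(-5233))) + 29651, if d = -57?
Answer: 3522730227785/133771179 ≈ 26334.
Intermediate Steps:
((58*d + (23 - 34)) + 1/(u*(-5233))) + 29651 = ((58*(-57) + (23 - 34)) + 1/(25563*(-5233))) + 29651 = ((-3306 - 11) + (1/25563)*(-1/5233)) + 29651 = (-3317 - 1/133771179) + 29651 = -443719000744/133771179 + 29651 = 3522730227785/133771179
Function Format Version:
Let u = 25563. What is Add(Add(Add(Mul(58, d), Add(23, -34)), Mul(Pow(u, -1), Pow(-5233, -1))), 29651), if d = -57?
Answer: Rational(3522730227785, 133771179) ≈ 26334.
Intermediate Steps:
Add(Add(Add(Mul(58, d), Add(23, -34)), Mul(Pow(u, -1), Pow(-5233, -1))), 29651) = Add(Add(Add(Mul(58, -57), Add(23, -34)), Mul(Pow(25563, -1), Pow(-5233, -1))), 29651) = Add(Add(Add(-3306, -11), Mul(Rational(1, 25563), Rational(-1, 5233))), 29651) = Add(Add(-3317, Rational(-1, 133771179)), 29651) = Add(Rational(-443719000744, 133771179), 29651) = Rational(3522730227785, 133771179)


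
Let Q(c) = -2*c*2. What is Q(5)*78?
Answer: -1560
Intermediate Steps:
Q(c) = -4*c
Q(5)*78 = -4*5*78 = -20*78 = -1560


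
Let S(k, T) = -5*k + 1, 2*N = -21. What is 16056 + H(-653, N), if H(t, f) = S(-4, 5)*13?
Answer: 16329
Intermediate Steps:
N = -21/2 (N = (½)*(-21) = -21/2 ≈ -10.500)
S(k, T) = 1 - 5*k
H(t, f) = 273 (H(t, f) = (1 - 5*(-4))*13 = (1 + 20)*13 = 21*13 = 273)
16056 + H(-653, N) = 16056 + 273 = 16329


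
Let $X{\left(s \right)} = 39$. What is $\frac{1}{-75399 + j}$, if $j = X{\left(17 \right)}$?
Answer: $- \frac{1}{75360} \approx -1.327 \cdot 10^{-5}$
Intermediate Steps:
$j = 39$
$\frac{1}{-75399 + j} = \frac{1}{-75399 + 39} = \frac{1}{-75360} = - \frac{1}{75360}$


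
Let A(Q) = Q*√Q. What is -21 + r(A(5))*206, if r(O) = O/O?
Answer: 185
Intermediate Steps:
A(Q) = Q^(3/2)
r(O) = 1
-21 + r(A(5))*206 = -21 + 1*206 = -21 + 206 = 185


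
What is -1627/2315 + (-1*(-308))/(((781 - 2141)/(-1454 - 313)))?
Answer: 62884681/157420 ≈ 399.47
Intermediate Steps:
-1627/2315 + (-1*(-308))/(((781 - 2141)/(-1454 - 313))) = -1627*1/2315 + 308/((-1360/(-1767))) = -1627/2315 + 308/((-1360*(-1/1767))) = -1627/2315 + 308/(1360/1767) = -1627/2315 + 308*(1767/1360) = -1627/2315 + 136059/340 = 62884681/157420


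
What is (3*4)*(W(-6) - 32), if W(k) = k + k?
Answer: -528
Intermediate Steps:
W(k) = 2*k
(3*4)*(W(-6) - 32) = (3*4)*(2*(-6) - 32) = 12*(-12 - 32) = 12*(-44) = -528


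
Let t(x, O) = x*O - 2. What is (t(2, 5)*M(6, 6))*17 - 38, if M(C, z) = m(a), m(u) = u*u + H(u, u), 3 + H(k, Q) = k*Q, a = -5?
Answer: 6354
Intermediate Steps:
t(x, O) = -2 + O*x (t(x, O) = O*x - 2 = -2 + O*x)
H(k, Q) = -3 + Q*k (H(k, Q) = -3 + k*Q = -3 + Q*k)
m(u) = -3 + 2*u**2 (m(u) = u*u + (-3 + u*u) = u**2 + (-3 + u**2) = -3 + 2*u**2)
M(C, z) = 47 (M(C, z) = -3 + 2*(-5)**2 = -3 + 2*25 = -3 + 50 = 47)
(t(2, 5)*M(6, 6))*17 - 38 = ((-2 + 5*2)*47)*17 - 38 = ((-2 + 10)*47)*17 - 38 = (8*47)*17 - 38 = 376*17 - 38 = 6392 - 38 = 6354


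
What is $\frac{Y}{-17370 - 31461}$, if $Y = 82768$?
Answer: $- \frac{82768}{48831} \approx -1.695$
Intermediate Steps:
$\frac{Y}{-17370 - 31461} = \frac{82768}{-17370 - 31461} = \frac{82768}{-48831} = 82768 \left(- \frac{1}{48831}\right) = - \frac{82768}{48831}$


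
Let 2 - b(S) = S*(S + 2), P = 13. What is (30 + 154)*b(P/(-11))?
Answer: 66056/121 ≈ 545.92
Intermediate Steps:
b(S) = 2 - S*(2 + S) (b(S) = 2 - S*(S + 2) = 2 - S*(2 + S))
(30 + 154)*b(P/(-11)) = (30 + 154)*(2 - (13/(-11))² - 26/(-11)) = 184*(2 - (13*(-1/11))² - 26*(-1)/11) = 184*(2 - (-13/11)² - 2*(-13/11)) = 184*(2 - 1*169/121 + 26/11) = 184*(2 - 169/121 + 26/11) = 184*(359/121) = 66056/121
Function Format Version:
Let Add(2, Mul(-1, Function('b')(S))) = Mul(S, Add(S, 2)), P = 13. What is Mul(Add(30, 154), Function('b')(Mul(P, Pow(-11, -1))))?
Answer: Rational(66056, 121) ≈ 545.92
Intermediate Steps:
Function('b')(S) = Add(2, Mul(-1, S, Add(2, S))) (Function('b')(S) = Add(2, Mul(-1, Mul(S, Add(S, 2)))) = Add(2, Mul(-1, Mul(S, Add(2, S)))) = Add(2, Mul(-1, S, Add(2, S))))
Mul(Add(30, 154), Function('b')(Mul(P, Pow(-11, -1)))) = Mul(Add(30, 154), Add(2, Mul(-1, Pow(Mul(13, Pow(-11, -1)), 2)), Mul(-2, Mul(13, Pow(-11, -1))))) = Mul(184, Add(2, Mul(-1, Pow(Mul(13, Rational(-1, 11)), 2)), Mul(-2, Mul(13, Rational(-1, 11))))) = Mul(184, Add(2, Mul(-1, Pow(Rational(-13, 11), 2)), Mul(-2, Rational(-13, 11)))) = Mul(184, Add(2, Mul(-1, Rational(169, 121)), Rational(26, 11))) = Mul(184, Add(2, Rational(-169, 121), Rational(26, 11))) = Mul(184, Rational(359, 121)) = Rational(66056, 121)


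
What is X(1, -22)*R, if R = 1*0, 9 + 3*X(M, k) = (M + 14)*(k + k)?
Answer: 0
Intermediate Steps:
X(M, k) = -3 + 2*k*(14 + M)/3 (X(M, k) = -3 + ((M + 14)*(k + k))/3 = -3 + ((14 + M)*(2*k))/3 = -3 + (2*k*(14 + M))/3 = -3 + 2*k*(14 + M)/3)
R = 0
X(1, -22)*R = (-3 + (28/3)*(-22) + (2/3)*1*(-22))*0 = (-3 - 616/3 - 44/3)*0 = -223*0 = 0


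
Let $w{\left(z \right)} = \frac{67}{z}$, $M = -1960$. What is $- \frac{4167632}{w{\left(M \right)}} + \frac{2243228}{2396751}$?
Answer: $\frac{19578001431014996}{160582317} \approx 1.2192 \cdot 10^{8}$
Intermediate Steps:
$- \frac{4167632}{w{\left(M \right)}} + \frac{2243228}{2396751} = - \frac{4167632}{67 \frac{1}{-1960}} + \frac{2243228}{2396751} = - \frac{4167632}{67 \left(- \frac{1}{1960}\right)} + 2243228 \cdot \frac{1}{2396751} = - \frac{4167632}{- \frac{67}{1960}} + \frac{2243228}{2396751} = \left(-4167632\right) \left(- \frac{1960}{67}\right) + \frac{2243228}{2396751} = \frac{8168558720}{67} + \frac{2243228}{2396751} = \frac{19578001431014996}{160582317}$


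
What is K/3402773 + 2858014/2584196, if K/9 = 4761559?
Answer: 5475835834859/399701471614 ≈ 13.700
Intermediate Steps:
K = 42854031 (K = 9*4761559 = 42854031)
K/3402773 + 2858014/2584196 = 42854031/3402773 + 2858014/2584196 = 42854031*(1/3402773) + 2858014*(1/2584196) = 3895821/309343 + 1429007/1292098 = 5475835834859/399701471614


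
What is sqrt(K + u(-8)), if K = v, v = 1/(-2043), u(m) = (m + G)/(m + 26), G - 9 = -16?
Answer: I*sqrt(1546778)/1362 ≈ 0.91314*I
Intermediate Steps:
G = -7 (G = 9 - 16 = -7)
u(m) = (-7 + m)/(26 + m) (u(m) = (m - 7)/(m + 26) = (-7 + m)/(26 + m))
v = -1/2043 ≈ -0.00048948
K = -1/2043 ≈ -0.00048948
sqrt(K + u(-8)) = sqrt(-1/2043 + (-7 - 8)/(26 - 8)) = sqrt(-1/2043 - 15/18) = sqrt(-1/2043 + (1/18)*(-15)) = sqrt(-1/2043 - 5/6) = sqrt(-3407/4086) = I*sqrt(1546778)/1362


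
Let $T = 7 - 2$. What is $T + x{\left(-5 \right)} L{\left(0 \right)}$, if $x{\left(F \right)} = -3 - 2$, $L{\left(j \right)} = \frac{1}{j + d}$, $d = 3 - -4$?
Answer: $\frac{30}{7} \approx 4.2857$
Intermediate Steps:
$T = 5$ ($T = 7 - 2 = 5$)
$d = 7$ ($d = 3 + 4 = 7$)
$L{\left(j \right)} = \frac{1}{7 + j}$ ($L{\left(j \right)} = \frac{1}{j + 7} = \frac{1}{7 + j}$)
$x{\left(F \right)} = -5$ ($x{\left(F \right)} = -3 - 2 = -5$)
$T + x{\left(-5 \right)} L{\left(0 \right)} = 5 - \frac{5}{7 + 0} = 5 - \frac{5}{7} = \frac{30}{7}$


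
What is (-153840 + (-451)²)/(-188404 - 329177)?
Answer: -49561/517581 ≈ -0.095755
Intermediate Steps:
(-153840 + (-451)²)/(-188404 - 329177) = (-153840 + 203401)/(-517581) = 49561*(-1/517581) = -49561/517581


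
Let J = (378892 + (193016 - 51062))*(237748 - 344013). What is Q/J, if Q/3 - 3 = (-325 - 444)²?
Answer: -887046/27673850095 ≈ -3.2054e-5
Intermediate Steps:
Q = 1774092 (Q = 9 + 3*(-325 - 444)² = 9 + 3*(-769)² = 9 + 3*591361 = 9 + 1774083 = 1774092)
J = -55347700190 (J = (378892 + 141954)*(-106265) = 520846*(-106265) = -55347700190)
Q/J = 1774092/(-55347700190) = 1774092*(-1/55347700190) = -887046/27673850095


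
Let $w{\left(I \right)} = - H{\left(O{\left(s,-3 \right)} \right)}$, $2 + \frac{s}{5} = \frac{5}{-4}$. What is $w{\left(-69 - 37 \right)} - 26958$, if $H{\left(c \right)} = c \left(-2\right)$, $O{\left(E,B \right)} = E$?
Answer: $- \frac{53981}{2} \approx -26991.0$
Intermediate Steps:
$s = - \frac{65}{4}$ ($s = -10 + 5 \frac{5}{-4} = -10 + 5 \cdot 5 \left(- \frac{1}{4}\right) = -10 + 5 \left(- \frac{5}{4}\right) = -10 - \frac{25}{4} = - \frac{65}{4} \approx -16.25$)
$H{\left(c \right)} = - 2 c$
$w{\left(I \right)} = - \frac{65}{2}$ ($w{\left(I \right)} = - \frac{\left(-2\right) \left(-65\right)}{4} = \left(-1\right) \frac{65}{2} = - \frac{65}{2}$)
$w{\left(-69 - 37 \right)} - 26958 = - \frac{65}{2} - 26958 = - \frac{53981}{2}$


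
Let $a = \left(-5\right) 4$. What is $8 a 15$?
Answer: $-2400$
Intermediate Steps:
$a = -20$
$8 a 15 = 8 \left(-20\right) 15 = \left(-160\right) 15 = -2400$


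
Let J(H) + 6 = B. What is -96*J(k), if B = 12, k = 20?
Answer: -576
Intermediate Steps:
J(H) = 6 (J(H) = -6 + 12 = 6)
-96*J(k) = -96*6 = -576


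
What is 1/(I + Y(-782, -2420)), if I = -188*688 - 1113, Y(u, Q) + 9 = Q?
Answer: -1/132886 ≈ -7.5252e-6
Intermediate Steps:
Y(u, Q) = -9 + Q
I = -130457 (I = -129344 - 1113 = -130457)
1/(I + Y(-782, -2420)) = 1/(-130457 + (-9 - 2420)) = 1/(-130457 - 2429) = 1/(-132886) = -1/132886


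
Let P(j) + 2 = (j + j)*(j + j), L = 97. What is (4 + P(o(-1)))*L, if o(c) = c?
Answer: 582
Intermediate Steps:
P(j) = -2 + 4*j² (P(j) = -2 + (j + j)*(j + j) = -2 + (2*j)*(2*j) = -2 + 4*j²)
(4 + P(o(-1)))*L = (4 + (-2 + 4*(-1)²))*97 = (4 + (-2 + 4*1))*97 = (4 + (-2 + 4))*97 = (4 + 2)*97 = 6*97 = 582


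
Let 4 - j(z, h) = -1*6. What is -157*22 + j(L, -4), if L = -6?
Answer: -3444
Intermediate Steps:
j(z, h) = 10 (j(z, h) = 4 - (-1)*6 = 4 - 1*(-6) = 4 + 6 = 10)
-157*22 + j(L, -4) = -157*22 + 10 = -3454 + 10 = -3444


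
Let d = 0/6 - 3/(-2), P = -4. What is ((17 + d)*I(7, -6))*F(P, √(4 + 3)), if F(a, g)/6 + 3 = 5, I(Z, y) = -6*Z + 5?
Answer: -8214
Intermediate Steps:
I(Z, y) = 5 - 6*Z
F(a, g) = 12 (F(a, g) = -18 + 6*5 = -18 + 30 = 12)
d = 3/2 (d = 0*(⅙) - 3*(-½) = 0 + 3/2 = 3/2 ≈ 1.5000)
((17 + d)*I(7, -6))*F(P, √(4 + 3)) = ((17 + 3/2)*(5 - 6*7))*12 = (37*(5 - 42)/2)*12 = ((37/2)*(-37))*12 = -1369/2*12 = -8214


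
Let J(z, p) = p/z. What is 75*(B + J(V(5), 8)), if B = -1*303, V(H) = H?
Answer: -22605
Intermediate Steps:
B = -303
75*(B + J(V(5), 8)) = 75*(-303 + 8/5) = 75*(-1507/5) = -22605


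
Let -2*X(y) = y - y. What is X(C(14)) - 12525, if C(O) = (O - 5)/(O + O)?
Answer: -12525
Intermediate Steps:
C(O) = (-5 + O)/(2*O) (C(O) = (-5 + O)/((2*O)) = (-5 + O)*(1/(2*O)) = (-5 + O)/(2*O))
X(y) = 0 (X(y) = -(y - y)/2 = -½*0 = 0)
X(C(14)) - 12525 = 0 - 12525 = -12525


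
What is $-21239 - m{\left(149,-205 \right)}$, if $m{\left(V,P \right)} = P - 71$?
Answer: $-20963$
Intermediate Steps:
$m{\left(V,P \right)} = -71 + P$ ($m{\left(V,P \right)} = P - 71 = -71 + P$)
$-21239 - m{\left(149,-205 \right)} = -21239 - \left(-71 - 205\right) = -21239 - -276 = -21239 + 276 = -20963$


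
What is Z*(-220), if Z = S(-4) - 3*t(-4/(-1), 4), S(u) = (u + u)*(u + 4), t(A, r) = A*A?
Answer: 10560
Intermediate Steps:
t(A, r) = A**2
S(u) = 2*u*(4 + u) (S(u) = (2*u)*(4 + u) = 2*u*(4 + u))
Z = -48 (Z = 2*(-4)*(4 - 4) - 3*(-4/(-1))**2 = 2*(-4)*0 - 3*(-4*(-1))**2 = 0 - 3*4**2 = 0 - 3*16 = 0 - 48 = -48)
Z*(-220) = -48*(-220) = 10560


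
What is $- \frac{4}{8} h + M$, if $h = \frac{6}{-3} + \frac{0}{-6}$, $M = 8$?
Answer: $9$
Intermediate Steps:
$h = -2$ ($h = 6 \left(- \frac{1}{3}\right) + 0 \left(- \frac{1}{6}\right) = -2 + 0 = -2$)
$- \frac{4}{8} h + M = - \frac{4}{8} \left(-2\right) + 8 = \left(-4\right) \frac{1}{8} \left(-2\right) + 8 = \left(- \frac{1}{2}\right) \left(-2\right) + 8 = 1 + 8 = 9$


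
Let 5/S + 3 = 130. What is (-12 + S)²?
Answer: 2307361/16129 ≈ 143.06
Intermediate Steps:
S = 5/127 (S = 5/(-3 + 130) = 5/127 ≈ 0.039370)
(-12 + S)² = (-12 + 5/127)² = (-1519/127)² = 2307361/16129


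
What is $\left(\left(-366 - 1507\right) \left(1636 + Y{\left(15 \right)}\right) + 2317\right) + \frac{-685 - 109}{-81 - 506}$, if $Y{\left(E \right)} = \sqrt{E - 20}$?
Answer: $- \frac{1797340963}{587} - 1873 i \sqrt{5} \approx -3.0619 \cdot 10^{6} - 4188.2 i$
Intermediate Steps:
$Y{\left(E \right)} = \sqrt{-20 + E}$
$\left(\left(-366 - 1507\right) \left(1636 + Y{\left(15 \right)}\right) + 2317\right) + \frac{-685 - 109}{-81 - 506} = \left(\left(-366 - 1507\right) \left(1636 + \sqrt{-20 + 15}\right) + 2317\right) + \frac{-685 - 109}{-81 - 506} = \left(- 1873 \left(1636 + \sqrt{-5}\right) + 2317\right) - \frac{794}{-587} = \left(- 1873 \left(1636 + i \sqrt{5}\right) + 2317\right) - - \frac{794}{587} = \left(\left(-3064228 - 1873 i \sqrt{5}\right) + 2317\right) + \frac{794}{587} = \left(-3061911 - 1873 i \sqrt{5}\right) + \frac{794}{587} = - \frac{1797340963}{587} - 1873 i \sqrt{5}$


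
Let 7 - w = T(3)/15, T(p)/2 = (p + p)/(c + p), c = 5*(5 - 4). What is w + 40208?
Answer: 402149/10 ≈ 40215.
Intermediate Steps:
c = 5 (c = 5*1 = 5)
T(p) = 4*p/(5 + p) (T(p) = 2*((p + p)/(5 + p)) = 2*((2*p)/(5 + p)) = 2*(2*p/(5 + p)) = 4*p/(5 + p))
w = 69/10 (w = 7 - 4*3/(5 + 3)/15 = 7 - 4*3/8/15 = 7 - 4*3*(⅛)/15 = 7 - 3/(15*2) = 7 - 1*⅒ = 7 - ⅒ = 69/10 ≈ 6.9000)
w + 40208 = 69/10 + 40208 = 402149/10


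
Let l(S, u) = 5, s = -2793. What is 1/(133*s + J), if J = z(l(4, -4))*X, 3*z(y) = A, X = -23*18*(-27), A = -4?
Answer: -1/386373 ≈ -2.5882e-6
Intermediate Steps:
X = 11178 (X = -414*(-27) = 11178)
z(y) = -4/3 (z(y) = (⅓)*(-4) = -4/3)
J = -14904 (J = -4/3*11178 = -14904)
1/(133*s + J) = 1/(133*(-2793) - 14904) = 1/(-371469 - 14904) = 1/(-386373) = -1/386373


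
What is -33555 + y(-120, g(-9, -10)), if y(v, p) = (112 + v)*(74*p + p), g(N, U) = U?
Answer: -27555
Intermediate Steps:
y(v, p) = 75*p*(112 + v) (y(v, p) = (112 + v)*(75*p) = 75*p*(112 + v))
-33555 + y(-120, g(-9, -10)) = -33555 + 75*(-10)*(112 - 120) = -33555 + 75*(-10)*(-8) = -33555 + 6000 = -27555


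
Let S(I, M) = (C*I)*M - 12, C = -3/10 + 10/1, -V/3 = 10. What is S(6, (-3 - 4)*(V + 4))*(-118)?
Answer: -6242436/5 ≈ -1.2485e+6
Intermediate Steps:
V = -30 (V = -3*10 = -30)
C = 97/10 (C = -3*1/10 + 10*1 = -3/10 + 10 = 97/10 ≈ 9.7000)
S(I, M) = -12 + 97*I*M/10 (S(I, M) = (97*I/10)*M - 12 = 97*I*M/10 - 12 = -12 + 97*I*M/10)
S(6, (-3 - 4)*(V + 4))*(-118) = (-12 + (97/10)*6*((-3 - 4)*(-30 + 4)))*(-118) = (-12 + (97/10)*6*(-7*(-26)))*(-118) = (-12 + (97/10)*6*182)*(-118) = (-12 + 52962/5)*(-118) = (52902/5)*(-118) = -6242436/5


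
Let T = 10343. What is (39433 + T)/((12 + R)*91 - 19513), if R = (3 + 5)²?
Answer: -976/247 ≈ -3.9514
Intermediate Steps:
R = 64 (R = 8² = 64)
(39433 + T)/((12 + R)*91 - 19513) = (39433 + 10343)/((12 + 64)*91 - 19513) = 49776/(76*91 - 19513) = 49776/(6916 - 19513) = 49776/(-12597) = 49776*(-1/12597) = -976/247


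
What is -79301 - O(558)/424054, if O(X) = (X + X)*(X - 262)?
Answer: -16814118295/212027 ≈ -79302.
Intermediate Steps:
O(X) = 2*X*(-262 + X) (O(X) = (2*X)*(-262 + X) = 2*X*(-262 + X))
-79301 - O(558)/424054 = -79301 - 2*558*(-262 + 558)/424054 = -79301 - 2*558*296/424054 = -79301 - 330336/424054 = -79301 - 1*165168/212027 = -79301 - 165168/212027 = -16814118295/212027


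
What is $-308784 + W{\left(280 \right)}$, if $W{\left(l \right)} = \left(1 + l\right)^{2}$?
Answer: $-229823$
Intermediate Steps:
$-308784 + W{\left(280 \right)} = -308784 + \left(1 + 280\right)^{2} = -308784 + 281^{2} = -308784 + 78961 = -229823$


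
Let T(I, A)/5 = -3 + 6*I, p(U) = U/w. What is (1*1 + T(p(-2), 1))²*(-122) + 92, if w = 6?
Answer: -70180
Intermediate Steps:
p(U) = U/6
T(I, A) = -15 + 30*I (T(I, A) = 5*(-3 + 6*I) = -15 + 30*I)
(1*1 + T(p(-2), 1))²*(-122) + 92 = (1*1 + (-15 + 30*((⅙)*(-2))))²*(-122) + 92 = (1 + (-15 + 30*(-⅓)))²*(-122) + 92 = (1 + (-15 - 10))²*(-122) + 92 = (1 - 25)²*(-122) + 92 = (-24)²*(-122) + 92 = 576*(-122) + 92 = -70272 + 92 = -70180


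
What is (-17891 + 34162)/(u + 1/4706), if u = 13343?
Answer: 76571326/62792159 ≈ 1.2194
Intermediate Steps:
(-17891 + 34162)/(u + 1/4706) = (-17891 + 34162)/(13343 + 1/4706) = 16271/(13343 + 1/4706) = 16271/(62792159/4706) = 16271*(4706/62792159) = 76571326/62792159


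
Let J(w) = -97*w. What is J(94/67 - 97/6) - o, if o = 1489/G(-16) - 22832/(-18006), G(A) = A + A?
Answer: 28516261505/19302432 ≈ 1477.3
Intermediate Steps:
G(A) = 2*A
o = -13040155/288096 (o = 1489/((2*(-16))) - 22832/(-18006) = 1489/(-32) - 22832*(-1/18006) = 1489*(-1/32) + 11416/9003 = -1489/32 + 11416/9003 = -13040155/288096 ≈ -45.263)
J(94/67 - 97/6) - o = -97*(94/67 - 97/6) - 1*(-13040155/288096) = -97*(94*(1/67) - 97*1/6) + 13040155/288096 = -97*(94/67 - 97/6) + 13040155/288096 = -97*(-5935/402) + 13040155/288096 = 575695/402 + 13040155/288096 = 28516261505/19302432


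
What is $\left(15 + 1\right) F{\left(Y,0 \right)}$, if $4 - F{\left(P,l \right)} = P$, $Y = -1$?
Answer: $80$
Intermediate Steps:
$F{\left(P,l \right)} = 4 - P$
$\left(15 + 1\right) F{\left(Y,0 \right)} = \left(15 + 1\right) \left(4 - -1\right) = 16 \left(4 + 1\right) = 16 \cdot 5 = 80$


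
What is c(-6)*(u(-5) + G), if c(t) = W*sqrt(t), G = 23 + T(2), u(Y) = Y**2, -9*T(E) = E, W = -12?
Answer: -1720*I*sqrt(6)/3 ≈ -1404.4*I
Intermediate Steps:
T(E) = -E/9
G = 205/9 (G = 23 - 1/9*2 = 23 - 2/9 = 205/9 ≈ 22.778)
c(t) = -12*sqrt(t)
c(-6)*(u(-5) + G) = (-12*I*sqrt(6))*((-5)**2 + 205/9) = (-12*I*sqrt(6))*(25 + 205/9) = -12*I*sqrt(6)*(430/9) = -1720*I*sqrt(6)/3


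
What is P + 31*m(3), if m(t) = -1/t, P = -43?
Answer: -160/3 ≈ -53.333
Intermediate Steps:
P + 31*m(3) = -43 + 31*(-1/3) = -43 - 31/3 = -160/3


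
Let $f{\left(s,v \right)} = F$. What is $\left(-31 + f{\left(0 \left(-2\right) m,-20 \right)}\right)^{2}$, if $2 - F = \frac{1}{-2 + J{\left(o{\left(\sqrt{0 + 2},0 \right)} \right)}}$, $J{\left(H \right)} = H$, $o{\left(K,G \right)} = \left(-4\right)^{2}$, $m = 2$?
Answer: $\frac{165649}{196} \approx 845.15$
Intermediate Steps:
$o{\left(K,G \right)} = 16$
$F = \frac{27}{14}$ ($F = 2 - \frac{1}{-2 + 16} = 2 - \frac{1}{14} = \frac{27}{14} \approx 1.9286$)
$f{\left(s,v \right)} = \frac{27}{14}$
$\left(-31 + f{\left(0 \left(-2\right) m,-20 \right)}\right)^{2} = \left(-31 + \frac{27}{14}\right)^{2} = \left(- \frac{407}{14}\right)^{2} = \frac{165649}{196}$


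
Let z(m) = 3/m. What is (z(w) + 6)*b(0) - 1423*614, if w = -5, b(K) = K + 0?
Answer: -873722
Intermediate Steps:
b(K) = K
(z(w) + 6)*b(0) - 1423*614 = (3/(-5) + 6)*0 - 1423*614 = (3*(-⅕) + 6)*0 - 873722 = (-⅗ + 6)*0 - 873722 = (27/5)*0 - 873722 = 0 - 873722 = -873722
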